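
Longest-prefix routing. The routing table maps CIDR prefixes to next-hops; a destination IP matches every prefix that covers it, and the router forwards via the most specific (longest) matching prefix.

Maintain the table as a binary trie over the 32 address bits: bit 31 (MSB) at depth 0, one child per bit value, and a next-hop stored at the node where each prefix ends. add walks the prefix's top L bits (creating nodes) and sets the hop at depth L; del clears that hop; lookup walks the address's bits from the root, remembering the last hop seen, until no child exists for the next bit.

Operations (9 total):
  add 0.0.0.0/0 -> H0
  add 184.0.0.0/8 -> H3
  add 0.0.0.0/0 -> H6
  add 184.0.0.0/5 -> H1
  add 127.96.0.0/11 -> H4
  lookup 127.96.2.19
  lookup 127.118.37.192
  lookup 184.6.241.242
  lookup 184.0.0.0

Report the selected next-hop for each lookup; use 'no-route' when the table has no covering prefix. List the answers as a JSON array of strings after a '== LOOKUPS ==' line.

Trace:
  + 0.0.0.0/0 (H0) depth=0
  + 184.0.0.0/8 (H3) depth=8
  + 0.0.0.0/0 (H6) depth=0
  + 184.0.0.0/5 (H1) depth=5
  + 127.96.0.0/11 (H4) depth=11
  ? 127.96.2.19  path d0:H6→d1:-→d2:-→d3:-→d4:-→d5:-→d6:-→d7:-→d8:-→d9:-→d10:-→d11:H4  best=H4
  ? 127.118.37.192  path d0:H6→d1:-→d2:-→d3:-→d4:-→d5:-→d6:-→d7:-→d8:-→d9:-→d10:-→d11:H4  best=H4
  ? 184.6.241.242  path d0:H6→d1:-→d2:-→d3:-→d4:-→d5:H1→d6:-→d7:-→d8:H3  best=H3
  ? 184.0.0.0  path d0:H6→d1:-→d2:-→d3:-→d4:-→d5:H1→d6:-→d7:-→d8:H3  best=H3

== LOOKUPS ==
["H4","H4","H3","H3"]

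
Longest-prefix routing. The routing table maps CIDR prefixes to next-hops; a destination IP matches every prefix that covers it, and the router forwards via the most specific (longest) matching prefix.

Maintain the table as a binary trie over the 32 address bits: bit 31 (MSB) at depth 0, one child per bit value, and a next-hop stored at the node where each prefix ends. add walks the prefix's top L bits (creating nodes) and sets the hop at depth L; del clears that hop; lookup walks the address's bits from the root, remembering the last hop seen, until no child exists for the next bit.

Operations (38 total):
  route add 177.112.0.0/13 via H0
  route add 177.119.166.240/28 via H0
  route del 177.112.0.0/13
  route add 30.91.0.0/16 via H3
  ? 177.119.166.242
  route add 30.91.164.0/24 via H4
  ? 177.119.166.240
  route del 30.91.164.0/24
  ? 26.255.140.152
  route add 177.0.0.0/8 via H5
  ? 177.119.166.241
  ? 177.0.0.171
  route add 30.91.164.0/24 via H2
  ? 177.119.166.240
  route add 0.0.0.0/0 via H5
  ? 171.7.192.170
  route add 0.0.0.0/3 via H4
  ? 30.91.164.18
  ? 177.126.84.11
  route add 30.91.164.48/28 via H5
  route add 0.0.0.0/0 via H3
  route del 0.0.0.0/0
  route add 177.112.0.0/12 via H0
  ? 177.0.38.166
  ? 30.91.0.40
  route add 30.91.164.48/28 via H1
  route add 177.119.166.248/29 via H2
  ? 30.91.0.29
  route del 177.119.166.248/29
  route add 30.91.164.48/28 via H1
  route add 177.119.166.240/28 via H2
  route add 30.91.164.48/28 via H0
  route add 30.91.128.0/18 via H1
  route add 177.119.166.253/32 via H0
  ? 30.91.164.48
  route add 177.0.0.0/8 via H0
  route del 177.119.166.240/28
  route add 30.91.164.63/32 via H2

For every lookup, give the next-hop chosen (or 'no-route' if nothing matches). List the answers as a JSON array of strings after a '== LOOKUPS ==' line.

Process each operation:
  add 177.112.0.0/13 -> H0 at depth 13
  add 177.119.166.240/28 -> H0 at depth 28
  - 177.112.0.0/13 clear@13
  add 30.91.0.0/16 -> H3 at depth 16
  ? 177.119.166.242  path d0:-→d1:-→d2:-→d3:-→d4:-→d5:-→d6:-→d7:-→d8:-→d9:-→d10:-→d11:-→d12:-→d13:-→d14:-→d15:-→d16:-→d17:-→d18:-→d19:-→d20:-→d21:-→d22:-→d23:-→d24:-→d25:-→d26:-→d27:-→d28:H0  best=H0
  add 30.91.164.0/24 -> H4 at depth 24
  ? 177.119.166.240  path d0:-→d1:-→d2:-→d3:-→d4:-→d5:-→d6:-→d7:-→d8:-→d9:-→d10:-→d11:-→d12:-→d13:-→d14:-→d15:-→d16:-→d17:-→d18:-→d19:-→d20:-→d21:-→d22:-→d23:-→d24:-→d25:-→d26:-→d27:-→d28:H0  best=H0
  - 30.91.164.0/24 clear@24
  ? 26.255.140.152  path d0:-→d1:-→d2:-→d3:-→d4:-→d5:-  best=no-route
  add 177.0.0.0/8 -> H5 at depth 8
  ? 177.119.166.241  path d0:-→d1:-→d2:-→d3:-→d4:-→d5:-→d6:-→d7:-→d8:H5→d9:-→d10:-→d11:-→d12:-→d13:-→d14:-→d15:-→d16:-→d17:-→d18:-→d19:-→d20:-→d21:-→d22:-→d23:-→d24:-→d25:-→d26:-→d27:-→d28:H0  best=H0
  ? 177.0.0.171  path d0:-→d1:-→d2:-→d3:-→d4:-→d5:-→d6:-→d7:-→d8:H5→d9:-  best=H5
  add 30.91.164.0/24 -> H2 at depth 24
  ? 177.119.166.240  path d0:-→d1:-→d2:-→d3:-→d4:-→d5:-→d6:-→d7:-→d8:H5→d9:-→d10:-→d11:-→d12:-→d13:-→d14:-→d15:-→d16:-→d17:-→d18:-→d19:-→d20:-→d21:-→d22:-→d23:-→d24:-→d25:-→d26:-→d27:-→d28:H0  best=H0
  add 0.0.0.0/0 -> H5 at depth 0
  ? 171.7.192.170  path d0:H5→d1:-→d2:-→d3:-  best=H5
  add 0.0.0.0/3 -> H4 at depth 3
  ? 30.91.164.18  path d0:H5→d1:-→d2:-→d3:H4→d4:-→d5:-→d6:-→d7:-→d8:-→d9:-→d10:-→d11:-→d12:-→d13:-→d14:-→d15:-→d16:H3→d17:-→d18:-→d19:-→d20:-→d21:-→d22:-→d23:-→d24:H2  best=H2
  ? 177.126.84.11  path d0:H5→d1:-→d2:-→d3:-→d4:-→d5:-→d6:-→d7:-→d8:H5→d9:-→d10:-→d11:-→d12:-  best=H5
  add 30.91.164.48/28 -> H5 at depth 28
  add 0.0.0.0/0 -> H3 at depth 0
  - 0.0.0.0/0 clear@0
  add 177.112.0.0/12 -> H0 at depth 12
  ? 177.0.38.166  path d0:-→d1:-→d2:-→d3:-→d4:-→d5:-→d6:-→d7:-→d8:H5→d9:-  best=H5
  ? 30.91.0.40  path d0:-→d1:-→d2:-→d3:H4→d4:-→d5:-→d6:-→d7:-→d8:-→d9:-→d10:-→d11:-→d12:-→d13:-→d14:-→d15:-→d16:H3  best=H3
  add 30.91.164.48/28 -> H1 at depth 28
  add 177.119.166.248/29 -> H2 at depth 29
  ? 30.91.0.29  path d0:-→d1:-→d2:-→d3:H4→d4:-→d5:-→d6:-→d7:-→d8:-→d9:-→d10:-→d11:-→d12:-→d13:-→d14:-→d15:-→d16:H3  best=H3
  - 177.119.166.248/29 clear@29
  add 30.91.164.48/28 -> H1 at depth 28
  add 177.119.166.240/28 -> H2 at depth 28
  add 30.91.164.48/28 -> H0 at depth 28
  add 30.91.128.0/18 -> H1 at depth 18
  add 177.119.166.253/32 -> H0 at depth 32
  ? 30.91.164.48  path d0:-→d1:-→d2:-→d3:H4→d4:-→d5:-→d6:-→d7:-→d8:-→d9:-→d10:-→d11:-→d12:-→d13:-→d14:-→d15:-→d16:H3→d17:-→d18:H1→d19:-→d20:-→d21:-→d22:-→d23:-→d24:H2→d25:-→d26:-→d27:-→d28:H0  best=H0
  add 177.0.0.0/8 -> H0 at depth 8
  - 177.119.166.240/28 clear@28
  add 30.91.164.63/32 -> H2 at depth 32

== LOOKUPS ==
["H0","H0","no-route","H0","H5","H0","H5","H2","H5","H5","H3","H3","H0"]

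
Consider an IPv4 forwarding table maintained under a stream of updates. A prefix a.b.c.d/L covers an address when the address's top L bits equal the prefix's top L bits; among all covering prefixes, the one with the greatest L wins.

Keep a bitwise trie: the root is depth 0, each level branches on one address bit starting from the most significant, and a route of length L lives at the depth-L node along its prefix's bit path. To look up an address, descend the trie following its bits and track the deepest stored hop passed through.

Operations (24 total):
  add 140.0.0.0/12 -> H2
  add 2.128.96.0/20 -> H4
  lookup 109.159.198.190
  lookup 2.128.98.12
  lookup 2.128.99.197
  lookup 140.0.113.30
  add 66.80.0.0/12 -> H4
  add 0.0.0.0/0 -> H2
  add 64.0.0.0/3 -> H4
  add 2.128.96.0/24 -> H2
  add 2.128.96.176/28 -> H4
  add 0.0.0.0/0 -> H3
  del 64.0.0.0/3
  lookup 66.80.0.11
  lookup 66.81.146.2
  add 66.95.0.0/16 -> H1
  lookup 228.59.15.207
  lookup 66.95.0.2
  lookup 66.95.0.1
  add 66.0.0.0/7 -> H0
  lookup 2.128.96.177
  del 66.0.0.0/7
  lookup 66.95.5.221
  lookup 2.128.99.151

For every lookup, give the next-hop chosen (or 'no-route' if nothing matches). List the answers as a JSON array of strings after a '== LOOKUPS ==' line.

Apply in order:
  add 140.0.0.0/12 -> H2 at depth 12
  add 2.128.96.0/20 -> H4 at depth 20
  lookup 109.159.198.190: bits 0 walk d0:-→d1:- -> no-route
  lookup 2.128.98.12: bits 00000010100000000110 walk d0:-→d1:-→d2:-→d3:-→d4:-→d5:-→d6:-→d7:-→d8:-→d9:-→d10:-→d11:-→d12:-→d13:-→d14:-→d15:-→d16:-→d17:-→d18:-→d19:-→d20:H4 -> H4
  lookup 2.128.99.197: bits 00000010100000000110 walk d0:-→d1:-→d2:-→d3:-→d4:-→d5:-→d6:-→d7:-→d8:-→d9:-→d10:-→d11:-→d12:-→d13:-→d14:-→d15:-→d16:-→d17:-→d18:-→d19:-→d20:H4 -> H4
  lookup 140.0.113.30: bits 100011000000 walk d0:-→d1:-→d2:-→d3:-→d4:-→d5:-→d6:-→d7:-→d8:-→d9:-→d10:-→d11:-→d12:H2 -> H2
  add 66.80.0.0/12 -> H4 at depth 12
  add 0.0.0.0/0 -> H2 at depth 0
  add 64.0.0.0/3 -> H4 at depth 3
  add 2.128.96.0/24 -> H2 at depth 24
  add 2.128.96.176/28 -> H4 at depth 28
  add 0.0.0.0/0 -> H3 at depth 0
  del 64.0.0.0/3 (clear depth 3)
  lookup 66.80.0.11: bits 010000100101 walk d0:H3→d1:-→d2:-→d3:-→d4:-→d5:-→d6:-→d7:-→d8:-→d9:-→d10:-→d11:-→d12:H4 -> H4
  lookup 66.81.146.2: bits 010000100101 walk d0:H3→d1:-→d2:-→d3:-→d4:-→d5:-→d6:-→d7:-→d8:-→d9:-→d10:-→d11:-→d12:H4 -> H4
  add 66.95.0.0/16 -> H1 at depth 16
  lookup 228.59.15.207: bits 1 walk d0:H3→d1:- -> H3
  lookup 66.95.0.2: bits 0100001001011111 walk d0:H3→d1:-→d2:-→d3:-→d4:-→d5:-→d6:-→d7:-→d8:-→d9:-→d10:-→d11:-→d12:H4→d13:-→d14:-→d15:-→d16:H1 -> H1
  lookup 66.95.0.1: bits 0100001001011111 walk d0:H3→d1:-→d2:-→d3:-→d4:-→d5:-→d6:-→d7:-→d8:-→d9:-→d10:-→d11:-→d12:H4→d13:-→d14:-→d15:-→d16:H1 -> H1
  add 66.0.0.0/7 -> H0 at depth 7
  lookup 2.128.96.177: bits 0000001010000000011000001011 walk d0:H3→d1:-→d2:-→d3:-→d4:-→d5:-→d6:-→d7:-→d8:-→d9:-→d10:-→d11:-→d12:-→d13:-→d14:-→d15:-→d16:-→d17:-→d18:-→d19:-→d20:H4→d21:-→d22:-→d23:-→d24:H2→d25:-→d26:-→d27:-→d28:H4 -> H4
  del 66.0.0.0/7 (clear depth 7)
  lookup 66.95.5.221: bits 0100001001011111 walk d0:H3→d1:-→d2:-→d3:-→d4:-→d5:-→d6:-→d7:-→d8:-→d9:-→d10:-→d11:-→d12:H4→d13:-→d14:-→d15:-→d16:H1 -> H1
  lookup 2.128.99.151: bits 0000001010000000011000 walk d0:H3→d1:-→d2:-→d3:-→d4:-→d5:-→d6:-→d7:-→d8:-→d9:-→d10:-→d11:-→d12:-→d13:-→d14:-→d15:-→d16:-→d17:-→d18:-→d19:-→d20:H4→d21:-→d22:- -> H4

== LOOKUPS ==
["no-route","H4","H4","H2","H4","H4","H3","H1","H1","H4","H1","H4"]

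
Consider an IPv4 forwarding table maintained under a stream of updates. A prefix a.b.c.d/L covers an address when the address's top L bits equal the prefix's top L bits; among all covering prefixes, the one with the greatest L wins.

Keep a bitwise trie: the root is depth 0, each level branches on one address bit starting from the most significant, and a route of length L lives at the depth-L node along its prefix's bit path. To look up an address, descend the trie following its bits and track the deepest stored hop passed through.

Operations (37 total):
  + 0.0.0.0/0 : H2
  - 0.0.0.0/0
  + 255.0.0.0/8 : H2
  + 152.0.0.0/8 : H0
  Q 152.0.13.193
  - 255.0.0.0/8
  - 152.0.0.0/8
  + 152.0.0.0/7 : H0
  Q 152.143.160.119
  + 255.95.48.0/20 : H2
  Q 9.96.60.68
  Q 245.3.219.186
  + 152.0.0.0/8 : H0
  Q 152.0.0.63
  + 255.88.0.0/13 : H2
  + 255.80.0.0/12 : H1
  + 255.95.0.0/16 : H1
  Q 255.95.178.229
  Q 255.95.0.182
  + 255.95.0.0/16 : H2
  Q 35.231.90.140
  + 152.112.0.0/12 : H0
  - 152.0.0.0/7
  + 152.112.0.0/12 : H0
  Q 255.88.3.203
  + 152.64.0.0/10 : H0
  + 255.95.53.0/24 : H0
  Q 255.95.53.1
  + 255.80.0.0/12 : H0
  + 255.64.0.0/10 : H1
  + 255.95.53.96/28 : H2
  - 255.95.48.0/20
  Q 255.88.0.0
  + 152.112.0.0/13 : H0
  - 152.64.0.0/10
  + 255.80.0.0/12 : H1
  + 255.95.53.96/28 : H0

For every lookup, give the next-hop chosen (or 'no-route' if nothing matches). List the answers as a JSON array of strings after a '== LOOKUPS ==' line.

Trace:
  add 0.0.0.0/0 -> H2 at depth 0
  del 0.0.0.0/0 (clear depth 0)
  add 255.0.0.0/8 -> H2 at depth 8
  add 152.0.0.0/8 -> H0 at depth 8
  Q 152.0.13.193: descend 10011000 ; hops seen [H0] ; pick H0
  del 255.0.0.0/8 (clear depth 8)
  del 152.0.0.0/8 (clear depth 8)
  add 152.0.0.0/7 -> H0 at depth 7
  Q 152.143.160.119: descend 10011000 ; hops seen [H0] ; pick H0
  add 255.95.48.0/20 -> H2 at depth 20
  Q 9.96.60.68: descend ε ; hops seen [∅] ; pick no-route
  Q 245.3.219.186: descend 1111 ; hops seen [∅] ; pick no-route
  add 152.0.0.0/8 -> H0 at depth 8
  Q 152.0.0.63: descend 10011000 ; hops seen [H0,H0] ; pick H0
  add 255.88.0.0/13 -> H2 at depth 13
  add 255.80.0.0/12 -> H1 at depth 12
  add 255.95.0.0/16 -> H1 at depth 16
  Q 255.95.178.229: descend 1111111101011111 ; hops seen [H1,H2,H1] ; pick H1
  Q 255.95.0.182: descend 111111110101111100 ; hops seen [H1,H2,H1] ; pick H1
  add 255.95.0.0/16 -> H2 at depth 16
  Q 35.231.90.140: descend ε ; hops seen [∅] ; pick no-route
  add 152.112.0.0/12 -> H0 at depth 12
  del 152.0.0.0/7 (clear depth 7)
  add 152.112.0.0/12 -> H0 at depth 12
  Q 255.88.3.203: descend 1111111101011 ; hops seen [H1,H2] ; pick H2
  add 152.64.0.0/10 -> H0 at depth 10
  add 255.95.53.0/24 -> H0 at depth 24
  Q 255.95.53.1: descend 111111110101111100110101 ; hops seen [H1,H2,H2,H2,H0] ; pick H0
  add 255.80.0.0/12 -> H0 at depth 12
  add 255.64.0.0/10 -> H1 at depth 10
  add 255.95.53.96/28 -> H2 at depth 28
  del 255.95.48.0/20 (clear depth 20)
  Q 255.88.0.0: descend 1111111101011 ; hops seen [H1,H0,H2] ; pick H2
  add 152.112.0.0/13 -> H0 at depth 13
  del 152.64.0.0/10 (clear depth 10)
  add 255.80.0.0/12 -> H1 at depth 12
  add 255.95.53.96/28 -> H0 at depth 28

== LOOKUPS ==
["H0","H0","no-route","no-route","H0","H1","H1","no-route","H2","H0","H2"]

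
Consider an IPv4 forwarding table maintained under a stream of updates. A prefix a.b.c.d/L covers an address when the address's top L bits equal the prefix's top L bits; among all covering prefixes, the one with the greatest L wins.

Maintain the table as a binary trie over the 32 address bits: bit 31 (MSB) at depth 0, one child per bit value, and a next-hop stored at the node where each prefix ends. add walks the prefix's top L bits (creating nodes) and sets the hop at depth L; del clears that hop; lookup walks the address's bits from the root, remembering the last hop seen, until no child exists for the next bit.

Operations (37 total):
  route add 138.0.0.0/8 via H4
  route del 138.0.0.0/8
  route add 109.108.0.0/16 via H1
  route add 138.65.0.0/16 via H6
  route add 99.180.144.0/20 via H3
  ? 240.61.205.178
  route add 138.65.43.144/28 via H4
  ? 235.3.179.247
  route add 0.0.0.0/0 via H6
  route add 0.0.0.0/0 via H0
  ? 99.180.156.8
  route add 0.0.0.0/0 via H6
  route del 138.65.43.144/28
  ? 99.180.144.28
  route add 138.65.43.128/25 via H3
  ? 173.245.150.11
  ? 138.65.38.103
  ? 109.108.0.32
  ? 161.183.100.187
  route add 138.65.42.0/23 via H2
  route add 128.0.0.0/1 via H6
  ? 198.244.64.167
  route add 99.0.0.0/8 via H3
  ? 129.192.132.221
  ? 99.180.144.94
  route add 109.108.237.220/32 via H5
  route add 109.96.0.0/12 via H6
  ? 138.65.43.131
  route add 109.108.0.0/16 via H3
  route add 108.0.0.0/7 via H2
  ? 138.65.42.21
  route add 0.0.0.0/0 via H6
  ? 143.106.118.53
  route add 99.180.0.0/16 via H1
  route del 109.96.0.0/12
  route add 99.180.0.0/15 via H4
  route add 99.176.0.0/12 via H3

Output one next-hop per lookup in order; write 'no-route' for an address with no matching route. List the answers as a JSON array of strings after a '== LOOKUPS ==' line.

Process each operation:
  + 138.0.0.0/8 (H4) depth=8
  - 138.0.0.0/8 clear@8
  + 109.108.0.0/16 (H1) depth=16
  + 138.65.0.0/16 (H6) depth=16
  + 99.180.144.0/20 (H3) depth=20
  lookup 240.61.205.178: bits 1 walk d0:-→d1:- -> no-route
  + 138.65.43.144/28 (H4) depth=28
  lookup 235.3.179.247: bits 1 walk d0:-→d1:- -> no-route
  + 0.0.0.0/0 (H6) depth=0
  + 0.0.0.0/0 (H0) depth=0
  lookup 99.180.156.8: bits 01100011101101001001 walk d0:H0→d1:-→d2:-→d3:-→d4:-→d5:-→d6:-→d7:-→d8:-→d9:-→d10:-→d11:-→d12:-→d13:-→d14:-→d15:-→d16:-→d17:-→d18:-→d19:-→d20:H3 -> H3
  + 0.0.0.0/0 (H6) depth=0
  - 138.65.43.144/28 clear@28
  lookup 99.180.144.28: bits 01100011101101001001 walk d0:H6→d1:-→d2:-→d3:-→d4:-→d5:-→d6:-→d7:-→d8:-→d9:-→d10:-→d11:-→d12:-→d13:-→d14:-→d15:-→d16:-→d17:-→d18:-→d19:-→d20:H3 -> H3
  + 138.65.43.128/25 (H3) depth=25
  lookup 173.245.150.11: bits 10 walk d0:H6→d1:-→d2:- -> H6
  lookup 138.65.38.103: bits 10001010010000010010 walk d0:H6→d1:-→d2:-→d3:-→d4:-→d5:-→d6:-→d7:-→d8:-→d9:-→d10:-→d11:-→d12:-→d13:-→d14:-→d15:-→d16:H6→d17:-→d18:-→d19:-→d20:- -> H6
  lookup 109.108.0.32: bits 0110110101101100 walk d0:H6→d1:-→d2:-→d3:-→d4:-→d5:-→d6:-→d7:-→d8:-→d9:-→d10:-→d11:-→d12:-→d13:-→d14:-→d15:-→d16:H1 -> H1
  lookup 161.183.100.187: bits 10 walk d0:H6→d1:-→d2:- -> H6
  + 138.65.42.0/23 (H2) depth=23
  + 128.0.0.0/1 (H6) depth=1
  lookup 198.244.64.167: bits 1 walk d0:H6→d1:H6 -> H6
  + 99.0.0.0/8 (H3) depth=8
  lookup 129.192.132.221: bits 1000 walk d0:H6→d1:H6→d2:-→d3:-→d4:- -> H6
  lookup 99.180.144.94: bits 01100011101101001001 walk d0:H6→d1:-→d2:-→d3:-→d4:-→d5:-→d6:-→d7:-→d8:H3→d9:-→d10:-→d11:-→d12:-→d13:-→d14:-→d15:-→d16:-→d17:-→d18:-→d19:-→d20:H3 -> H3
  + 109.108.237.220/32 (H5) depth=32
  + 109.96.0.0/12 (H6) depth=12
  lookup 138.65.43.131: bits 100010100100000100101011100 walk d0:H6→d1:H6→d2:-→d3:-→d4:-→d5:-→d6:-→d7:-→d8:-→d9:-→d10:-→d11:-→d12:-→d13:-→d14:-→d15:-→d16:H6→d17:-→d18:-→d19:-→d20:-→d21:-→d22:-→d23:H2→d24:-→d25:H3→d26:-→d27:- -> H3
  + 109.108.0.0/16 (H3) depth=16
  + 108.0.0.0/7 (H2) depth=7
  lookup 138.65.42.21: bits 10001010010000010010101 walk d0:H6→d1:H6→d2:-→d3:-→d4:-→d5:-→d6:-→d7:-→d8:-→d9:-→d10:-→d11:-→d12:-→d13:-→d14:-→d15:-→d16:H6→d17:-→d18:-→d19:-→d20:-→d21:-→d22:-→d23:H2 -> H2
  + 0.0.0.0/0 (H6) depth=0
  lookup 143.106.118.53: bits 10001 walk d0:H6→d1:H6→d2:-→d3:-→d4:-→d5:- -> H6
  + 99.180.0.0/16 (H1) depth=16
  - 109.96.0.0/12 clear@12
  + 99.180.0.0/15 (H4) depth=15
  + 99.176.0.0/12 (H3) depth=12

== LOOKUPS ==
["no-route","no-route","H3","H3","H6","H6","H1","H6","H6","H6","H3","H3","H2","H6"]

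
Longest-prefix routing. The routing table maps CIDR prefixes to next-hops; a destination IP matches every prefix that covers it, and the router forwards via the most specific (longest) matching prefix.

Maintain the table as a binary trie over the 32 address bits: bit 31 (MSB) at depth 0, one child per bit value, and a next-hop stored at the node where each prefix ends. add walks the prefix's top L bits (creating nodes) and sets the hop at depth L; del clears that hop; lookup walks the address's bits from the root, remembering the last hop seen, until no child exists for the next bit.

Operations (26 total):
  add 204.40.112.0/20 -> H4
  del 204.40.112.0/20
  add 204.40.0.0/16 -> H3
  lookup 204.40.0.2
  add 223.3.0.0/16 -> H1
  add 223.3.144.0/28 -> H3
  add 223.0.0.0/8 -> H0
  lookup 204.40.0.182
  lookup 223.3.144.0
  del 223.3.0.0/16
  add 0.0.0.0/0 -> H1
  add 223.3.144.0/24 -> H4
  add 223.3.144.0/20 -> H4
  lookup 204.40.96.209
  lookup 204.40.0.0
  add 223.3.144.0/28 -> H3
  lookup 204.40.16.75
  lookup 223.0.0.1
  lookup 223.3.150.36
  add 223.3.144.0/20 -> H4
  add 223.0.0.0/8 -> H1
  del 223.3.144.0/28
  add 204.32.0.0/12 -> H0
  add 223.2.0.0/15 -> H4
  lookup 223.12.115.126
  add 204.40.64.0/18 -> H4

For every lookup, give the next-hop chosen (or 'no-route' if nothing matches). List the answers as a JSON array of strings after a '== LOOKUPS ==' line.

Apply in order:
  + 204.40.112.0/20 (H4) depth=20
  del 204.40.112.0/20 (clear depth 20)
  + 204.40.0.0/16 (H3) depth=16
  lookup 204.40.0.2: bits 11001100001010000 walk d0:-→d1:-→d2:-→d3:-→d4:-→d5:-→d6:-→d7:-→d8:-→d9:-→d10:-→d11:-→d12:-→d13:-→d14:-→d15:-→d16:H3→d17:- -> H3
  + 223.3.0.0/16 (H1) depth=16
  + 223.3.144.0/28 (H3) depth=28
  + 223.0.0.0/8 (H0) depth=8
  lookup 204.40.0.182: bits 11001100001010000 walk d0:-→d1:-→d2:-→d3:-→d4:-→d5:-→d6:-→d7:-→d8:-→d9:-→d10:-→d11:-→d12:-→d13:-→d14:-→d15:-→d16:H3→d17:- -> H3
  lookup 223.3.144.0: bits 1101111100000011100100000000 walk d0:-→d1:-→d2:-→d3:-→d4:-→d5:-→d6:-→d7:-→d8:H0→d9:-→d10:-→d11:-→d12:-→d13:-→d14:-→d15:-→d16:H1→d17:-→d18:-→d19:-→d20:-→d21:-→d22:-→d23:-→d24:-→d25:-→d26:-→d27:-→d28:H3 -> H3
  del 223.3.0.0/16 (clear depth 16)
  + 0.0.0.0/0 (H1) depth=0
  + 223.3.144.0/24 (H4) depth=24
  + 223.3.144.0/20 (H4) depth=20
  lookup 204.40.96.209: bits 1100110000101000011 walk d0:H1→d1:-→d2:-→d3:-→d4:-→d5:-→d6:-→d7:-→d8:-→d9:-→d10:-→d11:-→d12:-→d13:-→d14:-→d15:-→d16:H3→d17:-→d18:-→d19:- -> H3
  lookup 204.40.0.0: bits 11001100001010000 walk d0:H1→d1:-→d2:-→d3:-→d4:-→d5:-→d6:-→d7:-→d8:-→d9:-→d10:-→d11:-→d12:-→d13:-→d14:-→d15:-→d16:H3→d17:- -> H3
  + 223.3.144.0/28 (H3) depth=28
  lookup 204.40.16.75: bits 11001100001010000 walk d0:H1→d1:-→d2:-→d3:-→d4:-→d5:-→d6:-→d7:-→d8:-→d9:-→d10:-→d11:-→d12:-→d13:-→d14:-→d15:-→d16:H3→d17:- -> H3
  lookup 223.0.0.1: bits 11011111000000 walk d0:H1→d1:-→d2:-→d3:-→d4:-→d5:-→d6:-→d7:-→d8:H0→d9:-→d10:-→d11:-→d12:-→d13:-→d14:- -> H0
  lookup 223.3.150.36: bits 110111110000001110010 walk d0:H1→d1:-→d2:-→d3:-→d4:-→d5:-→d6:-→d7:-→d8:H0→d9:-→d10:-→d11:-→d12:-→d13:-→d14:-→d15:-→d16:-→d17:-→d18:-→d19:-→d20:H4→d21:- -> H4
  + 223.3.144.0/20 (H4) depth=20
  + 223.0.0.0/8 (H1) depth=8
  del 223.3.144.0/28 (clear depth 28)
  + 204.32.0.0/12 (H0) depth=12
  + 223.2.0.0/15 (H4) depth=15
  lookup 223.12.115.126: bits 110111110000 walk d0:H1→d1:-→d2:-→d3:-→d4:-→d5:-→d6:-→d7:-→d8:H1→d9:-→d10:-→d11:-→d12:- -> H1
  + 204.40.64.0/18 (H4) depth=18

== LOOKUPS ==
["H3","H3","H3","H3","H3","H3","H0","H4","H1"]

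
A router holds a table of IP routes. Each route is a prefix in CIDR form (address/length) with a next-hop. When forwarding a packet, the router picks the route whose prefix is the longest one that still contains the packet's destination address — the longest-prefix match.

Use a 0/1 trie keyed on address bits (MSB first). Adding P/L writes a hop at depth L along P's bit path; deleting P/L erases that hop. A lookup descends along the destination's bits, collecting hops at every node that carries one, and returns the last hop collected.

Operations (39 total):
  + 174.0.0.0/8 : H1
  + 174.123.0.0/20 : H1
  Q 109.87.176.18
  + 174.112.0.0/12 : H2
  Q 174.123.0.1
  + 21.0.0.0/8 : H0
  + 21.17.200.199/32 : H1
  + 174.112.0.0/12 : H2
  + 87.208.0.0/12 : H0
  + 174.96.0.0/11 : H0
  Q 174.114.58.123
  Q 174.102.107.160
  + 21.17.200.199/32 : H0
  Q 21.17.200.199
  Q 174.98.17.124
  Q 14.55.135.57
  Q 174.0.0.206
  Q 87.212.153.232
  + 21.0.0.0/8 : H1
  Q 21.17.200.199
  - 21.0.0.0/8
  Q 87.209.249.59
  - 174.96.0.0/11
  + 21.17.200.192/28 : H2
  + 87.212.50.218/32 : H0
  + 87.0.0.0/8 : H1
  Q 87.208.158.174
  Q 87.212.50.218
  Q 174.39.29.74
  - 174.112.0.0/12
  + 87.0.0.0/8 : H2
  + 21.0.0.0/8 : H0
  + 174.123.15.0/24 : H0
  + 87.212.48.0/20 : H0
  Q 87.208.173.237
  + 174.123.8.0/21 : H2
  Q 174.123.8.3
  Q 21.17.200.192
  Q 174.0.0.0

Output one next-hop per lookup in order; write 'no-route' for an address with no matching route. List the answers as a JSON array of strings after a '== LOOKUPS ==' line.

Apply in order:
  add 174.0.0.0/8 -> H1 at depth 8
  add 174.123.0.0/20 -> H1 at depth 20
  ? 109.87.176.18  path d0:-  best=no-route
  add 174.112.0.0/12 -> H2 at depth 12
  ? 174.123.0.1  path d0:-→d1:-→d2:-→d3:-→d4:-→d5:-→d6:-→d7:-→d8:H1→d9:-→d10:-→d11:-→d12:H2→d13:-→d14:-→d15:-→d16:-→d17:-→d18:-→d19:-→d20:H1  best=H1
  add 21.0.0.0/8 -> H0 at depth 8
  add 21.17.200.199/32 -> H1 at depth 32
  add 174.112.0.0/12 -> H2 at depth 12
  add 87.208.0.0/12 -> H0 at depth 12
  add 174.96.0.0/11 -> H0 at depth 11
  ? 174.114.58.123  path d0:-→d1:-→d2:-→d3:-→d4:-→d5:-→d6:-→d7:-→d8:H1→d9:-→d10:-→d11:H0→d12:H2  best=H2
  ? 174.102.107.160  path d0:-→d1:-→d2:-→d3:-→d4:-→d5:-→d6:-→d7:-→d8:H1→d9:-→d10:-→d11:H0  best=H0
  add 21.17.200.199/32 -> H0 at depth 32
  ? 21.17.200.199  path d0:-→d1:-→d2:-→d3:-→d4:-→d5:-→d6:-→d7:-→d8:H0→d9:-→d10:-→d11:-→d12:-→d13:-→d14:-→d15:-→d16:-→d17:-→d18:-→d19:-→d20:-→d21:-→d22:-→d23:-→d24:-→d25:-→d26:-→d27:-→d28:-→d29:-→d30:-→d31:-→d32:H0  best=H0
  ? 174.98.17.124  path d0:-→d1:-→d2:-→d3:-→d4:-→d5:-→d6:-→d7:-→d8:H1→d9:-→d10:-→d11:H0  best=H0
  ? 14.55.135.57  path d0:-→d1:-→d2:-→d3:-  best=no-route
  ? 174.0.0.206  path d0:-→d1:-→d2:-→d3:-→d4:-→d5:-→d6:-→d7:-→d8:H1→d9:-  best=H1
  ? 87.212.153.232  path d0:-→d1:-→d2:-→d3:-→d4:-→d5:-→d6:-→d7:-→d8:-→d9:-→d10:-→d11:-→d12:H0  best=H0
  add 21.0.0.0/8 -> H1 at depth 8
  ? 21.17.200.199  path d0:-→d1:-→d2:-→d3:-→d4:-→d5:-→d6:-→d7:-→d8:H1→d9:-→d10:-→d11:-→d12:-→d13:-→d14:-→d15:-→d16:-→d17:-→d18:-→d19:-→d20:-→d21:-→d22:-→d23:-→d24:-→d25:-→d26:-→d27:-→d28:-→d29:-→d30:-→d31:-→d32:H0  best=H0
  del 21.0.0.0/8 (clear depth 8)
  ? 87.209.249.59  path d0:-→d1:-→d2:-→d3:-→d4:-→d5:-→d6:-→d7:-→d8:-→d9:-→d10:-→d11:-→d12:H0  best=H0
  del 174.96.0.0/11 (clear depth 11)
  add 21.17.200.192/28 -> H2 at depth 28
  add 87.212.50.218/32 -> H0 at depth 32
  add 87.0.0.0/8 -> H1 at depth 8
  ? 87.208.158.174  path d0:-→d1:-→d2:-→d3:-→d4:-→d5:-→d6:-→d7:-→d8:H1→d9:-→d10:-→d11:-→d12:H0→d13:-  best=H0
  ? 87.212.50.218  path d0:-→d1:-→d2:-→d3:-→d4:-→d5:-→d6:-→d7:-→d8:H1→d9:-→d10:-→d11:-→d12:H0→d13:-→d14:-→d15:-→d16:-→d17:-→d18:-→d19:-→d20:-→d21:-→d22:-→d23:-→d24:-→d25:-→d26:-→d27:-→d28:-→d29:-→d30:-→d31:-→d32:H0  best=H0
  ? 174.39.29.74  path d0:-→d1:-→d2:-→d3:-→d4:-→d5:-→d6:-→d7:-→d8:H1→d9:-  best=H1
  del 174.112.0.0/12 (clear depth 12)
  add 87.0.0.0/8 -> H2 at depth 8
  add 21.0.0.0/8 -> H0 at depth 8
  add 174.123.15.0/24 -> H0 at depth 24
  add 87.212.48.0/20 -> H0 at depth 20
  ? 87.208.173.237  path d0:-→d1:-→d2:-→d3:-→d4:-→d5:-→d6:-→d7:-→d8:H2→d9:-→d10:-→d11:-→d12:H0→d13:-  best=H0
  add 174.123.8.0/21 -> H2 at depth 21
  ? 174.123.8.3  path d0:-→d1:-→d2:-→d3:-→d4:-→d5:-→d6:-→d7:-→d8:H1→d9:-→d10:-→d11:-→d12:-→d13:-→d14:-→d15:-→d16:-→d17:-→d18:-→d19:-→d20:H1→d21:H2  best=H2
  ? 21.17.200.192  path d0:-→d1:-→d2:-→d3:-→d4:-→d5:-→d6:-→d7:-→d8:H0→d9:-→d10:-→d11:-→d12:-→d13:-→d14:-→d15:-→d16:-→d17:-→d18:-→d19:-→d20:-→d21:-→d22:-→d23:-→d24:-→d25:-→d26:-→d27:-→d28:H2→d29:-  best=H2
  ? 174.0.0.0  path d0:-→d1:-→d2:-→d3:-→d4:-→d5:-→d6:-→d7:-→d8:H1→d9:-  best=H1

== LOOKUPS ==
["no-route","H1","H2","H0","H0","H0","no-route","H1","H0","H0","H0","H0","H0","H1","H0","H2","H2","H1"]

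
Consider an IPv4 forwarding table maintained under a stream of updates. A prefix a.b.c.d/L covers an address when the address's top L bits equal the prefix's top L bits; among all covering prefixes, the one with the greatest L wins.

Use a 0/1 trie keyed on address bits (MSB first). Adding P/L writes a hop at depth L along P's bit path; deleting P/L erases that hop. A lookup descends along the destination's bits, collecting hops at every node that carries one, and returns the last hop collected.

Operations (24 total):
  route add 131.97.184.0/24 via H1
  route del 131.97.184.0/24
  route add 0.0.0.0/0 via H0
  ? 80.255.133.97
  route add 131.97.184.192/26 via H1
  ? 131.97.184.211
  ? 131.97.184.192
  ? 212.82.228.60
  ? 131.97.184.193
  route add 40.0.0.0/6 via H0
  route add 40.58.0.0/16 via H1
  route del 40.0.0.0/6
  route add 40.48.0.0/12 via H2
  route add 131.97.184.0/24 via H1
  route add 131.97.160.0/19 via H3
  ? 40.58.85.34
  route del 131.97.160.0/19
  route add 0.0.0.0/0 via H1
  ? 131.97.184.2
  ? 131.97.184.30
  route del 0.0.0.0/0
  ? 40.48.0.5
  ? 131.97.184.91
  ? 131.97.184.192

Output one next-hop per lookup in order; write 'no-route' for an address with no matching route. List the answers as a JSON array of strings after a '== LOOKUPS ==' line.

Process each operation:
  add 131.97.184.0/24 -> H1 at depth 24
  del 131.97.184.0/24 (clear depth 24)
  add 0.0.0.0/0 -> H0 at depth 0
  lookup 80.255.133.97: bits ε walk d0:H0 -> H0
  add 131.97.184.192/26 -> H1 at depth 26
  lookup 131.97.184.211: bits 10000011011000011011100011 walk d0:H0→d1:-→d2:-→d3:-→d4:-→d5:-→d6:-→d7:-→d8:-→d9:-→d10:-→d11:-→d12:-→d13:-→d14:-→d15:-→d16:-→d17:-→d18:-→d19:-→d20:-→d21:-→d22:-→d23:-→d24:-→d25:-→d26:H1 -> H1
  lookup 131.97.184.192: bits 10000011011000011011100011 walk d0:H0→d1:-→d2:-→d3:-→d4:-→d5:-→d6:-→d7:-→d8:-→d9:-→d10:-→d11:-→d12:-→d13:-→d14:-→d15:-→d16:-→d17:-→d18:-→d19:-→d20:-→d21:-→d22:-→d23:-→d24:-→d25:-→d26:H1 -> H1
  lookup 212.82.228.60: bits 1 walk d0:H0→d1:- -> H0
  lookup 131.97.184.193: bits 10000011011000011011100011 walk d0:H0→d1:-→d2:-→d3:-→d4:-→d5:-→d6:-→d7:-→d8:-→d9:-→d10:-→d11:-→d12:-→d13:-→d14:-→d15:-→d16:-→d17:-→d18:-→d19:-→d20:-→d21:-→d22:-→d23:-→d24:-→d25:-→d26:H1 -> H1
  add 40.0.0.0/6 -> H0 at depth 6
  add 40.58.0.0/16 -> H1 at depth 16
  del 40.0.0.0/6 (clear depth 6)
  add 40.48.0.0/12 -> H2 at depth 12
  add 131.97.184.0/24 -> H1 at depth 24
  add 131.97.160.0/19 -> H3 at depth 19
  lookup 40.58.85.34: bits 0010100000111010 walk d0:H0→d1:-→d2:-→d3:-→d4:-→d5:-→d6:-→d7:-→d8:-→d9:-→d10:-→d11:-→d12:H2→d13:-→d14:-→d15:-→d16:H1 -> H1
  del 131.97.160.0/19 (clear depth 19)
  add 0.0.0.0/0 -> H1 at depth 0
  lookup 131.97.184.2: bits 100000110110000110111000 walk d0:H1→d1:-→d2:-→d3:-→d4:-→d5:-→d6:-→d7:-→d8:-→d9:-→d10:-→d11:-→d12:-→d13:-→d14:-→d15:-→d16:-→d17:-→d18:-→d19:-→d20:-→d21:-→d22:-→d23:-→d24:H1 -> H1
  lookup 131.97.184.30: bits 100000110110000110111000 walk d0:H1→d1:-→d2:-→d3:-→d4:-→d5:-→d6:-→d7:-→d8:-→d9:-→d10:-→d11:-→d12:-→d13:-→d14:-→d15:-→d16:-→d17:-→d18:-→d19:-→d20:-→d21:-→d22:-→d23:-→d24:H1 -> H1
  del 0.0.0.0/0 (clear depth 0)
  lookup 40.48.0.5: bits 001010000011 walk d0:-→d1:-→d2:-→d3:-→d4:-→d5:-→d6:-→d7:-→d8:-→d9:-→d10:-→d11:-→d12:H2 -> H2
  lookup 131.97.184.91: bits 100000110110000110111000 walk d0:-→d1:-→d2:-→d3:-→d4:-→d5:-→d6:-→d7:-→d8:-→d9:-→d10:-→d11:-→d12:-→d13:-→d14:-→d15:-→d16:-→d17:-→d18:-→d19:-→d20:-→d21:-→d22:-→d23:-→d24:H1 -> H1
  lookup 131.97.184.192: bits 10000011011000011011100011 walk d0:-→d1:-→d2:-→d3:-→d4:-→d5:-→d6:-→d7:-→d8:-→d9:-→d10:-→d11:-→d12:-→d13:-→d14:-→d15:-→d16:-→d17:-→d18:-→d19:-→d20:-→d21:-→d22:-→d23:-→d24:H1→d25:-→d26:H1 -> H1

== LOOKUPS ==
["H0","H1","H1","H0","H1","H1","H1","H1","H2","H1","H1"]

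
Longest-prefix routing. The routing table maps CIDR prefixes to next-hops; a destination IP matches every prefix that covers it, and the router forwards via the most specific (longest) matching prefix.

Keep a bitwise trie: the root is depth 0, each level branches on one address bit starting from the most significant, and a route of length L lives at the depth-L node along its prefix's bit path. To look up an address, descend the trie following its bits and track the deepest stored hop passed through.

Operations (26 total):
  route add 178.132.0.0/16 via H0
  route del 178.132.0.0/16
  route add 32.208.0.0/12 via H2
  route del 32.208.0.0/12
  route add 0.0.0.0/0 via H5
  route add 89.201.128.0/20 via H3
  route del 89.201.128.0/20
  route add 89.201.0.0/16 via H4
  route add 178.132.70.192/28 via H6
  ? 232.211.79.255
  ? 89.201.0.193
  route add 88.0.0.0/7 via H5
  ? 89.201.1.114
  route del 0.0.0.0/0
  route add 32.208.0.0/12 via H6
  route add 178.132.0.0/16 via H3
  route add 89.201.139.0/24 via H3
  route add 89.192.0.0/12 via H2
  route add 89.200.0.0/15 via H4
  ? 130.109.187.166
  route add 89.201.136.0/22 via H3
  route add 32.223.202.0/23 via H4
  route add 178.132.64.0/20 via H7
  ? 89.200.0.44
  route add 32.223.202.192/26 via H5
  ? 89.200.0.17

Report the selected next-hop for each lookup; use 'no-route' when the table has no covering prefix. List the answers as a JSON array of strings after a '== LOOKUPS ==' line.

Apply in order:
  add 178.132.0.0/16 -> H0 at depth 16
  del 178.132.0.0/16 (clear depth 16)
  add 32.208.0.0/12 -> H2 at depth 12
  del 32.208.0.0/12 (clear depth 12)
  add 0.0.0.0/0 -> H5 at depth 0
  add 89.201.128.0/20 -> H3 at depth 20
  del 89.201.128.0/20 (clear depth 20)
  add 89.201.0.0/16 -> H4 at depth 16
  add 178.132.70.192/28 -> H6 at depth 28
  ? 232.211.79.255  path d0:H5→d1:-  best=H5
  ? 89.201.0.193  path d0:H5→d1:-→d2:-→d3:-→d4:-→d5:-→d6:-→d7:-→d8:-→d9:-→d10:-→d11:-→d12:-→d13:-→d14:-→d15:-→d16:H4  best=H4
  add 88.0.0.0/7 -> H5 at depth 7
  ? 89.201.1.114  path d0:H5→d1:-→d2:-→d3:-→d4:-→d5:-→d6:-→d7:H5→d8:-→d9:-→d10:-→d11:-→d12:-→d13:-→d14:-→d15:-→d16:H4  best=H4
  del 0.0.0.0/0 (clear depth 0)
  add 32.208.0.0/12 -> H6 at depth 12
  add 178.132.0.0/16 -> H3 at depth 16
  add 89.201.139.0/24 -> H3 at depth 24
  add 89.192.0.0/12 -> H2 at depth 12
  add 89.200.0.0/15 -> H4 at depth 15
  ? 130.109.187.166  path d0:-→d1:-→d2:-  best=no-route
  add 89.201.136.0/22 -> H3 at depth 22
  add 32.223.202.0/23 -> H4 at depth 23
  add 178.132.64.0/20 -> H7 at depth 20
  ? 89.200.0.44  path d0:-→d1:-→d2:-→d3:-→d4:-→d5:-→d6:-→d7:H5→d8:-→d9:-→d10:-→d11:-→d12:H2→d13:-→d14:-→d15:H4  best=H4
  add 32.223.202.192/26 -> H5 at depth 26
  ? 89.200.0.17  path d0:-→d1:-→d2:-→d3:-→d4:-→d5:-→d6:-→d7:H5→d8:-→d9:-→d10:-→d11:-→d12:H2→d13:-→d14:-→d15:H4  best=H4

== LOOKUPS ==
["H5","H4","H4","no-route","H4","H4"]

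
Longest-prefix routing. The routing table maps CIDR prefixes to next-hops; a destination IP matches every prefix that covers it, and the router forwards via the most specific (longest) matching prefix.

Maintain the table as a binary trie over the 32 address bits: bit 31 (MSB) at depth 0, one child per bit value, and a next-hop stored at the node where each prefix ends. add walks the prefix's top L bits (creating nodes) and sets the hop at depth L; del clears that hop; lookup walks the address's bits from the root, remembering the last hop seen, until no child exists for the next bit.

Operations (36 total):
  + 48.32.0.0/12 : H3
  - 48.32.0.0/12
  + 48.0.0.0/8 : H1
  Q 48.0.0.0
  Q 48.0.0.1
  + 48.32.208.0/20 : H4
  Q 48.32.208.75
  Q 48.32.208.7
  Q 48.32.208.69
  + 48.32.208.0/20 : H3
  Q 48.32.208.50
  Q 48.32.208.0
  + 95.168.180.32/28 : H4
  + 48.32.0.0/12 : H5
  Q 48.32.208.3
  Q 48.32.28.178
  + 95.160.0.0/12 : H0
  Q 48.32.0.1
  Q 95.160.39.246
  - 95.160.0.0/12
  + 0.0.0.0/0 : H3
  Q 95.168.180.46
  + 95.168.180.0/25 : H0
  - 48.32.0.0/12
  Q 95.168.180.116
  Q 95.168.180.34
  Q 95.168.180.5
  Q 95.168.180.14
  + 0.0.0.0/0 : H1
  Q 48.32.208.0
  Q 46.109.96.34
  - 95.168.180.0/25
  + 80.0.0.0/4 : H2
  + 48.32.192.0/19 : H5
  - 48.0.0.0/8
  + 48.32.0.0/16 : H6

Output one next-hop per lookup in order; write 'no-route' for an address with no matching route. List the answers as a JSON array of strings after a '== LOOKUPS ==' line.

Process each operation:
  + 48.32.0.0/12 (H3) depth=12
  - 48.32.0.0/12 clear@12
  + 48.0.0.0/8 (H1) depth=8
  Q 48.0.0.0: descend 0011000000 ; hops seen [H1] ; pick H1
  Q 48.0.0.1: descend 0011000000 ; hops seen [H1] ; pick H1
  + 48.32.208.0/20 (H4) depth=20
  Q 48.32.208.75: descend 00110000001000001101 ; hops seen [H1,H4] ; pick H4
  Q 48.32.208.7: descend 00110000001000001101 ; hops seen [H1,H4] ; pick H4
  Q 48.32.208.69: descend 00110000001000001101 ; hops seen [H1,H4] ; pick H4
  + 48.32.208.0/20 (H3) depth=20
  Q 48.32.208.50: descend 00110000001000001101 ; hops seen [H1,H3] ; pick H3
  Q 48.32.208.0: descend 00110000001000001101 ; hops seen [H1,H3] ; pick H3
  + 95.168.180.32/28 (H4) depth=28
  + 48.32.0.0/12 (H5) depth=12
  Q 48.32.208.3: descend 00110000001000001101 ; hops seen [H1,H5,H3] ; pick H3
  Q 48.32.28.178: descend 0011000000100000 ; hops seen [H1,H5] ; pick H5
  + 95.160.0.0/12 (H0) depth=12
  Q 48.32.0.1: descend 0011000000100000 ; hops seen [H1,H5] ; pick H5
  Q 95.160.39.246: descend 010111111010 ; hops seen [H0] ; pick H0
  - 95.160.0.0/12 clear@12
  + 0.0.0.0/0 (H3) depth=0
  Q 95.168.180.46: descend 0101111110101000101101000010 ; hops seen [H3,H4] ; pick H4
  + 95.168.180.0/25 (H0) depth=25
  - 48.32.0.0/12 clear@12
  Q 95.168.180.116: descend 0101111110101000101101000 ; hops seen [H3,H0] ; pick H0
  Q 95.168.180.34: descend 0101111110101000101101000010 ; hops seen [H3,H0,H4] ; pick H4
  Q 95.168.180.5: descend 01011111101010001011010000 ; hops seen [H3,H0] ; pick H0
  Q 95.168.180.14: descend 01011111101010001011010000 ; hops seen [H3,H0] ; pick H0
  + 0.0.0.0/0 (H1) depth=0
  Q 48.32.208.0: descend 00110000001000001101 ; hops seen [H1,H1,H3] ; pick H3
  Q 46.109.96.34: descend 001 ; hops seen [H1] ; pick H1
  - 95.168.180.0/25 clear@25
  + 80.0.0.0/4 (H2) depth=4
  + 48.32.192.0/19 (H5) depth=19
  - 48.0.0.0/8 clear@8
  + 48.32.0.0/16 (H6) depth=16

== LOOKUPS ==
["H1","H1","H4","H4","H4","H3","H3","H3","H5","H5","H0","H4","H0","H4","H0","H0","H3","H1"]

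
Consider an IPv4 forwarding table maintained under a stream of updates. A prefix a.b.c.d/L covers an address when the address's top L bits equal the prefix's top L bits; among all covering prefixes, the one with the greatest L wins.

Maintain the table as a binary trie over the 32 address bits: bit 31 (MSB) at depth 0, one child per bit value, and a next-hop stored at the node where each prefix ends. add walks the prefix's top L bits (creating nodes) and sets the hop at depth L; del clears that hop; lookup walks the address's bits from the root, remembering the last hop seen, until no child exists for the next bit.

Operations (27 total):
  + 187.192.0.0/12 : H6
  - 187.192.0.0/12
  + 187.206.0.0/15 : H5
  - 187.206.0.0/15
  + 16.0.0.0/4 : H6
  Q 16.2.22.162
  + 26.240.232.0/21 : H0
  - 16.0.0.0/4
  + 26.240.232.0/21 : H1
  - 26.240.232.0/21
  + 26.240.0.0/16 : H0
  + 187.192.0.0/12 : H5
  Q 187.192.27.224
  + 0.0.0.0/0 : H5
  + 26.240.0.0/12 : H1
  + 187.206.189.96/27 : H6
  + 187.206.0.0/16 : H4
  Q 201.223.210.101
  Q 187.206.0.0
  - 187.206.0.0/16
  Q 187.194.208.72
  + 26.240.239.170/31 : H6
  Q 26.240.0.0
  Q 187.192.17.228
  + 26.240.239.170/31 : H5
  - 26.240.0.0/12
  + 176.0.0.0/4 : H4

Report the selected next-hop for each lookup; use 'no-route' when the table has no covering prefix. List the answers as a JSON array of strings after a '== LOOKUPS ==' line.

Apply in order:
  + 187.192.0.0/12 (H6) depth=12
  del 187.192.0.0/12 (clear depth 12)
  + 187.206.0.0/15 (H5) depth=15
  del 187.206.0.0/15 (clear depth 15)
  + 16.0.0.0/4 (H6) depth=4
  ? 16.2.22.162  path d0:-→d1:-→d2:-→d3:-→d4:H6  best=H6
  + 26.240.232.0/21 (H0) depth=21
  del 16.0.0.0/4 (clear depth 4)
  + 26.240.232.0/21 (H1) depth=21
  del 26.240.232.0/21 (clear depth 21)
  + 26.240.0.0/16 (H0) depth=16
  + 187.192.0.0/12 (H5) depth=12
  ? 187.192.27.224  path d0:-→d1:-→d2:-→d3:-→d4:-→d5:-→d6:-→d7:-→d8:-→d9:-→d10:-→d11:-→d12:H5  best=H5
  + 0.0.0.0/0 (H5) depth=0
  + 26.240.0.0/12 (H1) depth=12
  + 187.206.189.96/27 (H6) depth=27
  + 187.206.0.0/16 (H4) depth=16
  ? 201.223.210.101  path d0:H5→d1:-  best=H5
  ? 187.206.0.0  path d0:H5→d1:-→d2:-→d3:-→d4:-→d5:-→d6:-→d7:-→d8:-→d9:-→d10:-→d11:-→d12:H5→d13:-→d14:-→d15:-→d16:H4  best=H4
  del 187.206.0.0/16 (clear depth 16)
  ? 187.194.208.72  path d0:H5→d1:-→d2:-→d3:-→d4:-→d5:-→d6:-→d7:-→d8:-→d9:-→d10:-→d11:-→d12:H5  best=H5
  + 26.240.239.170/31 (H6) depth=31
  ? 26.240.0.0  path d0:H5→d1:-→d2:-→d3:-→d4:-→d5:-→d6:-→d7:-→d8:-→d9:-→d10:-→d11:-→d12:H1→d13:-→d14:-→d15:-→d16:H0  best=H0
  ? 187.192.17.228  path d0:H5→d1:-→d2:-→d3:-→d4:-→d5:-→d6:-→d7:-→d8:-→d9:-→d10:-→d11:-→d12:H5  best=H5
  + 26.240.239.170/31 (H5) depth=31
  del 26.240.0.0/12 (clear depth 12)
  + 176.0.0.0/4 (H4) depth=4

== LOOKUPS ==
["H6","H5","H5","H4","H5","H0","H5"]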